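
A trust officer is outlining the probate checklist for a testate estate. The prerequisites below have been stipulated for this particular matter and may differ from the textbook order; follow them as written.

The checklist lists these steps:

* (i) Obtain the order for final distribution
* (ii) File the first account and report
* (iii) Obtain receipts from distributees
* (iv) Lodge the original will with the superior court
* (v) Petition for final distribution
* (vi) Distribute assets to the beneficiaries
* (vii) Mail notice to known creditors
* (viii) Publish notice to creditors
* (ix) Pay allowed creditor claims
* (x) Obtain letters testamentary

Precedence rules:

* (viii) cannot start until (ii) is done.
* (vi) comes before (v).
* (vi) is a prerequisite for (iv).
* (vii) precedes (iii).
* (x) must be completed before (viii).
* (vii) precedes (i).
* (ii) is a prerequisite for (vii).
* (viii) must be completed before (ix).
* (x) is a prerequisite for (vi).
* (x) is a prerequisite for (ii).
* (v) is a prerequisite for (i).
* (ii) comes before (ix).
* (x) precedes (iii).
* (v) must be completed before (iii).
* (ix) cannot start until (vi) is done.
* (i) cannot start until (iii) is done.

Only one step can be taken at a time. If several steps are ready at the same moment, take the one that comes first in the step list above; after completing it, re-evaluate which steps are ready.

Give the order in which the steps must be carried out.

(x), (ii), (vi), (iv), (v), (vii), (iii), (i), (viii), (ix)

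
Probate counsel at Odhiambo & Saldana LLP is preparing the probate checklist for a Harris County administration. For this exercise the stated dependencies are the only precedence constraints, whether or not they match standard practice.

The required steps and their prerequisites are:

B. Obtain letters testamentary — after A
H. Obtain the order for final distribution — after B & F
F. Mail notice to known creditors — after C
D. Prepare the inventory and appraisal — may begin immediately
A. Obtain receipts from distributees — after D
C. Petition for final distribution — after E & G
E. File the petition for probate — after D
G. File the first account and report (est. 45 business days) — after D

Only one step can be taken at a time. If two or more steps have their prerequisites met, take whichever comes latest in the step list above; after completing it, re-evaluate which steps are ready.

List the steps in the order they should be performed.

D, G, E, C, A, F, B, H

D is the only step with nothing outstanding, so it goes first.
Ready: G, E and A. G is listed later → G.
E and A are both available; E is listed later → E.
C and A are both available; C is listed later → C.
Ready: A and F. A is listed later → A.
B now also ready, so the ready set is {F, B}; F is listed later → F.
B needed A, now all done → B.
H needed F and B, now all done → H.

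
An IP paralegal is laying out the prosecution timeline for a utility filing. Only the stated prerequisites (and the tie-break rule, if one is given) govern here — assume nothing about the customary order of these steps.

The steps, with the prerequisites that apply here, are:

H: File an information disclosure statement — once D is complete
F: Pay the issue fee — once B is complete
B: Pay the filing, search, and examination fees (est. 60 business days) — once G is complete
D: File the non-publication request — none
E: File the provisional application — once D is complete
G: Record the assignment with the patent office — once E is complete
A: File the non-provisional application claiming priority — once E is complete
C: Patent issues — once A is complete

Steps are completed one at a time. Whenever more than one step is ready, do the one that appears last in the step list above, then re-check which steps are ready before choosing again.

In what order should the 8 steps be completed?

D has no prerequisites → D first.
E and H are both available; E is listed later → E.
Ready: A, G and H. A is listed later → A.
Now C, G and H have their prerequisites met. C is listed later, so C next.
Ready: G and H. G is listed later → G.
B and H are both available; B is listed later → B.
F now also ready, so the ready set is {F, H}; F is listed later → F.
H needed D, now all done → H.

D E A C G B F H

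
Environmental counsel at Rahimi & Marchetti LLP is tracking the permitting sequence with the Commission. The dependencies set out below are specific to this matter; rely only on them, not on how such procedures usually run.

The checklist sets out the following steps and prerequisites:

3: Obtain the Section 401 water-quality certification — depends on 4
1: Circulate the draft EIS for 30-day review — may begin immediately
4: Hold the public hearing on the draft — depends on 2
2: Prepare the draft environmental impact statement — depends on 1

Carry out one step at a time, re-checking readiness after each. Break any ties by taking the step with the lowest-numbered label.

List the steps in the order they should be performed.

1, 2, 4, 3

Only 1 has no prerequisites, so it is first.
2 is the only step now ready → 2.
4 is the only step now ready → 4.
That leaves 3 as the only ready step → 3.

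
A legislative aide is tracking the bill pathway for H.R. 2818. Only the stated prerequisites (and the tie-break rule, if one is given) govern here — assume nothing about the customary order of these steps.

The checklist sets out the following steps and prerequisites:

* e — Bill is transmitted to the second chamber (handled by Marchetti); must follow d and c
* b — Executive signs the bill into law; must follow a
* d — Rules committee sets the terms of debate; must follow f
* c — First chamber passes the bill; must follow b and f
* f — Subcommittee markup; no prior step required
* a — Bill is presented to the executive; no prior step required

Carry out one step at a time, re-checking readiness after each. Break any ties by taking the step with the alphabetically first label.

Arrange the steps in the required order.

a and f have no prerequisites; a has the earlier label, so a is first.
b now also ready, so the ready set is {b, f}; b has the earlier label → b.
That leaves f as the only ready step → f.
Now c and d have their prerequisites met. c has the earlier label, so c next.
That leaves d as the only ready step → d.
That leaves e as the only ready step → e.

a, b, f, c, d, e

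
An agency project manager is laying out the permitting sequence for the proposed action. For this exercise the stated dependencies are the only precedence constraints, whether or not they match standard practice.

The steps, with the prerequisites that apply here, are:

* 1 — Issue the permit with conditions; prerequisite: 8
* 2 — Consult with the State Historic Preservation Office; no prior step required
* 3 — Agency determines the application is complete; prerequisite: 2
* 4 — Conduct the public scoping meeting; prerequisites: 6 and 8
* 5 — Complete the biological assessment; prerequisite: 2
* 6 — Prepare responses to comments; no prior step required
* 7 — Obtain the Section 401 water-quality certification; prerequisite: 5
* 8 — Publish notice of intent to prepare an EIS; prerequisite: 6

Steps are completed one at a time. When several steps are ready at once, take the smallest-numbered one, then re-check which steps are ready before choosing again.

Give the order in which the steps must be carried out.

2 → 3 → 5 → 6 → 7 → 8 → 1 → 4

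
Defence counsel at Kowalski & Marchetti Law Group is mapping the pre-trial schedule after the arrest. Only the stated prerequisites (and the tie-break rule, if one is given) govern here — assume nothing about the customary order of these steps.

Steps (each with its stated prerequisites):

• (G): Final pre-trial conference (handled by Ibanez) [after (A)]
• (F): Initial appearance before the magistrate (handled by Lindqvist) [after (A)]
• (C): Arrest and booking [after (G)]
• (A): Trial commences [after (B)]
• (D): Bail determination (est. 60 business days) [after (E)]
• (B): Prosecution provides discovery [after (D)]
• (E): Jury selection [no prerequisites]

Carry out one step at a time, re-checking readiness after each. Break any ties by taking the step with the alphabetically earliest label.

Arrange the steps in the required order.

(E) is the only step with nothing outstanding, so it goes first.
(D) needed (E), now all done → (D).
(B) is the only step now ready → (B).
Next only (A) has its prerequisites met → (A).
(F) and (G) are both available; (F) has the earlier label → (F).
(G) needed (A), now all done → (G).
Next only (C) has its prerequisites met → (C).

(E), (D), (B), (A), (F), (G), (C)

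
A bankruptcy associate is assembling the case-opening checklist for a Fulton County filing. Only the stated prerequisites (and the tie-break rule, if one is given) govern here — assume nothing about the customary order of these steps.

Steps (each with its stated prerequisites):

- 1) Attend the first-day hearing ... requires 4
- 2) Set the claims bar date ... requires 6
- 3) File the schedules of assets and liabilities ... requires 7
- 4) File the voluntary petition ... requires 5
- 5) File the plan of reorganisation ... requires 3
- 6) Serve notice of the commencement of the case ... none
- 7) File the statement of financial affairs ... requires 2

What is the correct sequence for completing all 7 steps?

6 2 7 3 5 4 1

6 has no prerequisites → 6 first.
Next only 2 has its prerequisites met → 2.
7 needed 2, now all done → 7.
Next only 3 has its prerequisites met → 3.
That leaves 5 as the only ready step → 5.
4 needed 5, now all done → 4.
That leaves 1 as the only ready step → 1.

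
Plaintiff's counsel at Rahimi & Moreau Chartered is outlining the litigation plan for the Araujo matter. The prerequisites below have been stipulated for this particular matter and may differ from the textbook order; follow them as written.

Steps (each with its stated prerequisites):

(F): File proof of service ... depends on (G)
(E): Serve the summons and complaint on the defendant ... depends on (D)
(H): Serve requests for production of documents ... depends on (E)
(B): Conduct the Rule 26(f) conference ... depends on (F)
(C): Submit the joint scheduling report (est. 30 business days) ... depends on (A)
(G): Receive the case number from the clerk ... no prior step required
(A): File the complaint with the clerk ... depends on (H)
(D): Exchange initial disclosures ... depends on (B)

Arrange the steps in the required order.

(G) → (F) → (B) → (D) → (E) → (H) → (A) → (C)

(G) has no prerequisites → (G) first.
(F) needed (G), now all done → (F).
(B) needed (F), now all done → (B).
(D) is the only step now ready → (D).
(E) is the only step now ready → (E).
(H) is the only step now ready → (H).
(A) is the only step now ready → (A).
(C) needed (A), now all done → (C).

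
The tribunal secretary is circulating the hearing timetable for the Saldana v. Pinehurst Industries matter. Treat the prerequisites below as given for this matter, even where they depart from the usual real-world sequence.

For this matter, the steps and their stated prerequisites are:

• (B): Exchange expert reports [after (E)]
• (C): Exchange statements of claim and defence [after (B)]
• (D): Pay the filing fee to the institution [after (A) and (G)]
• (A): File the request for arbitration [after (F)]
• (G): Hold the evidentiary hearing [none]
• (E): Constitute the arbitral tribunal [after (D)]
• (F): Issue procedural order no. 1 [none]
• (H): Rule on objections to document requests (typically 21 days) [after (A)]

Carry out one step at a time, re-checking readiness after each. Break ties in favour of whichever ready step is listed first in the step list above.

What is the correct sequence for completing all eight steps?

(G), (F), (A), (D), (E), (B), (C), (H)

(G) and (F) have no prerequisites; (G) is listed earlier, so (G) is first.
(F) is the only step now ready → (F).
(A) needed (F), now all done → (A).
(D) and (H) are both available; (D) is listed earlier → (D).
(E) and (H) are both available; (E) is listed earlier → (E).
(B) and (H) are both available; (B) is listed earlier → (B).
(C) and (H) are both available; (C) is listed earlier → (C).
(H) needed (A), now all done → (H).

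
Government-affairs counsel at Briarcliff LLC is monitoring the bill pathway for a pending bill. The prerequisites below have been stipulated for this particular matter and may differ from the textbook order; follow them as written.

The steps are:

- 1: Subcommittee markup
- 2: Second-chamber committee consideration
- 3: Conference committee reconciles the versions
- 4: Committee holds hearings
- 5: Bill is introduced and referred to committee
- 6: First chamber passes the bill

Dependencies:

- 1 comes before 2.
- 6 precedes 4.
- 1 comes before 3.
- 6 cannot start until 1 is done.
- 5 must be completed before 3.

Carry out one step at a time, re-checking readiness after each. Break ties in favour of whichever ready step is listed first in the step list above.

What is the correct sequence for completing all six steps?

1, 2, 5, 3, 6, 4

Nothing is required for 1 and 5. 1 is listed earlier → 1 first.
2 and 6 now also ready, so the ready set is {2, 5, 6}; 2 is listed earlier → 2.
Ready: 5 and 6. 5 is listed earlier → 5.
3 now also ready, so the ready set is {3, 6}; 3 is listed earlier → 3.
6 needed 1, now all done → 6.
Next only 4 has its prerequisites met → 4.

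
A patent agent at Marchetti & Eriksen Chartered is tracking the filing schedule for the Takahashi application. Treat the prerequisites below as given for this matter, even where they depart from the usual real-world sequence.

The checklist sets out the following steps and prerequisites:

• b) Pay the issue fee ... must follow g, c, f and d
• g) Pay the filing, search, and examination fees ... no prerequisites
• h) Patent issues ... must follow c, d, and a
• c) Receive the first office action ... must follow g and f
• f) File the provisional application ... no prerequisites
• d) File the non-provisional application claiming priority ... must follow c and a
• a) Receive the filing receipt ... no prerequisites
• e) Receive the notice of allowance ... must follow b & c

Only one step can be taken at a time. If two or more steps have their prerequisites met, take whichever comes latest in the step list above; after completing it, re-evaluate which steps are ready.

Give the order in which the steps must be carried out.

a, f and g have no prerequisites; a is listed later, so a is first.
Now f and g have their prerequisites met. f is listed later, so f next.
Next only g has its prerequisites met → g.
c needed f and g, now all done → c.
d needed a and c, now all done → d.
Now h and b have their prerequisites met. h is listed later, so h next.
b needed d, f, c and g, now all done → b.
Next only e has its prerequisites met → e.

a, f, g, c, d, h, b, e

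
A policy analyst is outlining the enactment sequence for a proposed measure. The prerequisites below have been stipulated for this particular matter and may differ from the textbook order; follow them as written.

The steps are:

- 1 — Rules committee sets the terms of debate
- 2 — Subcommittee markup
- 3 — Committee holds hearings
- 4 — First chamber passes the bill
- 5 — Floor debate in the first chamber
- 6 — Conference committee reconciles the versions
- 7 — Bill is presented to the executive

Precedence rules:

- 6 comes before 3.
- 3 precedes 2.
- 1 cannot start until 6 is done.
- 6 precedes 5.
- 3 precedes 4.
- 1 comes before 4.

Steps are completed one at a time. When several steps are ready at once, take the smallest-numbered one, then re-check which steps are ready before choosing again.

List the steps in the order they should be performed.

Nothing is required for 6 and 7. 6 has the earlier label → 6 first.
Ready: 1, 3, 5 and 7. 1 has the earlier label → 1.
Ready: 3, 5 and 7. 3 has the earlier label → 3.
Ready: 2, 4, 5 and 7. 2 has the earlier label → 2.
Ready: 4, 5 and 7. 4 has the earlier label → 4.
Ready: 5 and 7. 5 has the earlier label → 5.
Next only 7 has its prerequisites met → 7.

6, 1, 3, 2, 4, 5, 7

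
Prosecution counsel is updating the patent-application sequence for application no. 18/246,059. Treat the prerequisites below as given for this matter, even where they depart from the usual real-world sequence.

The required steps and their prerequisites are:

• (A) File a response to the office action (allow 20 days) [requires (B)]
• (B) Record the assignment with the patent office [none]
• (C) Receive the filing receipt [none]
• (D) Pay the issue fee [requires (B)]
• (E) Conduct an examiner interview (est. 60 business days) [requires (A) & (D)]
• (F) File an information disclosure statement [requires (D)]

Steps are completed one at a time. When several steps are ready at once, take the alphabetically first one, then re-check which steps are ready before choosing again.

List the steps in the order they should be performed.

(B) (A) (C) (D) (E) (F)

(B) and (C) have no prerequisites; (B) has the earlier label, so (B) is first.
(A), (C) and (D) are all available; (A) has the earlier label → (A).
Now (C) and (D) have their prerequisites met. (C) has the earlier label, so (C) next.
(D) is the only step now ready → (D).
(E) and (F) are both available; (E) has the earlier label → (E).
That leaves (F) as the only ready step → (F).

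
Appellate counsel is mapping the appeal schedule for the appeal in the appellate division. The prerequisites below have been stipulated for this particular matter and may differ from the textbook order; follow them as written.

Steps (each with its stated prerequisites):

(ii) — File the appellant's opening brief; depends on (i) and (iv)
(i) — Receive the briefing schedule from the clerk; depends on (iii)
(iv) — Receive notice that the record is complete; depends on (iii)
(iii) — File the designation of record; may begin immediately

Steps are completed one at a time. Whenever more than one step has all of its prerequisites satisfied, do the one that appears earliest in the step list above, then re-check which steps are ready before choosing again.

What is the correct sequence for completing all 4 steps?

Only (iii) has no prerequisites, so it is first.
(i) and (iv) are both available; (i) is listed earlier → (i).
(iv) needed (iii), now all done → (iv).
(ii) needed (i) and (iv), now all done → (ii).

(iii) → (i) → (iv) → (ii)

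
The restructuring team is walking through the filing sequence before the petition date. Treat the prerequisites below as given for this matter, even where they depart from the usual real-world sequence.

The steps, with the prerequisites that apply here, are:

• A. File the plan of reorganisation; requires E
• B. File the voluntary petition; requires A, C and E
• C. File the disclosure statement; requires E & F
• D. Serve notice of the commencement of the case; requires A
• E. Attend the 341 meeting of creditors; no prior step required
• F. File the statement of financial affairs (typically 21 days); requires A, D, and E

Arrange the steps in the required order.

E A D F C B

Only E has no prerequisites, so it is first.
That leaves A as the only ready step → A.
Next only D has its prerequisites met → D.
That leaves F as the only ready step → F.
Next only C has its prerequisites met → C.
B needed A, C and E, now all done → B.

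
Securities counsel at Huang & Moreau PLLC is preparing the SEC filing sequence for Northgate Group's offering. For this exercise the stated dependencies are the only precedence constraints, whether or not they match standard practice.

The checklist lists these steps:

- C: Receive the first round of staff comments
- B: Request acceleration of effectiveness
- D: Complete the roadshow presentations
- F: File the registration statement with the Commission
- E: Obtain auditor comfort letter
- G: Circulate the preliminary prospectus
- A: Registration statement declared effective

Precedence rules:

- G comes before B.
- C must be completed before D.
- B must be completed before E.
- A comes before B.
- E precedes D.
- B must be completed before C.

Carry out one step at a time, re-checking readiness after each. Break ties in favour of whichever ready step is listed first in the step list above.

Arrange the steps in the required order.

F, G and A have no prerequisites; F is listed earlier, so F is first.
Ready: G and A. G is listed earlier → G.
A is the only step now ready → A.
That leaves B as the only ready step → B.
Ready: C and E. C is listed earlier → C.
Next only E has its prerequisites met → E.
D needed C and E, now all done → D.

F → G → A → B → C → E → D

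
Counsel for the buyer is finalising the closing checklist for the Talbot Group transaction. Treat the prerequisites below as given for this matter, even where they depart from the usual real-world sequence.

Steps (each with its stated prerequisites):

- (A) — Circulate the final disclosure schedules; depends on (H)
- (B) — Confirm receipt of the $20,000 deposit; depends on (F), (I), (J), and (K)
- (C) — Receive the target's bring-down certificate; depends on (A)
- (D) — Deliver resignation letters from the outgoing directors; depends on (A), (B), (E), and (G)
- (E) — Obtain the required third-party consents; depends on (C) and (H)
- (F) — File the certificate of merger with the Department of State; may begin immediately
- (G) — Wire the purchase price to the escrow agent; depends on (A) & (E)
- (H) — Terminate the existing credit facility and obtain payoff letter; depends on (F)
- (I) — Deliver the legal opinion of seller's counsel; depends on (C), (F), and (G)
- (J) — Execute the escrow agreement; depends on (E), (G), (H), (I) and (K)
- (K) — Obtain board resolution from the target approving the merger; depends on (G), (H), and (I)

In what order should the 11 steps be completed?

(F) → (H) → (A) → (C) → (E) → (G) → (I) → (K) → (J) → (B) → (D)

(F) is the only step with nothing outstanding, so it goes first.
That leaves (H) as the only ready step → (H).
Next only (A) has its prerequisites met → (A).
That leaves (C) as the only ready step → (C).
That leaves (E) as the only ready step → (E).
(G) is the only step now ready → (G).
Next only (I) has its prerequisites met → (I).
That leaves (K) as the only ready step → (K).
(J) needed (E), (G), (H), (I) and (K), now all done → (J).
(B) needed (F), (I), (J) and (K), now all done → (B).
Next only (D) has its prerequisites met → (D).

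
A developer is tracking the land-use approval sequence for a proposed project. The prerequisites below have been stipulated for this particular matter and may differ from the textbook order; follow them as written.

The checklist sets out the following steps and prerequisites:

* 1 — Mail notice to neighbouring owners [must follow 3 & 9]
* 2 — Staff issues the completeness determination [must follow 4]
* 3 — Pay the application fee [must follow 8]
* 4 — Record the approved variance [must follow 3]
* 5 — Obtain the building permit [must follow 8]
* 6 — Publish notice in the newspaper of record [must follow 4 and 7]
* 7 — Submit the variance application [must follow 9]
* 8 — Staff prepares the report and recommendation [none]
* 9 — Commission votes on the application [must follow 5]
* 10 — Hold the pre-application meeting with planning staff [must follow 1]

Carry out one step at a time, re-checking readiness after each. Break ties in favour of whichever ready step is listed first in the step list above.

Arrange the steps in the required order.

8 is the only step with nothing outstanding, so it goes first.
Now 3 and 5 have their prerequisites met. 3 is listed earlier, so 3 next.
Ready: 4 and 5. 4 is listed earlier → 4.
Ready: 2 and 5. 2 is listed earlier → 2.
That leaves 5 as the only ready step → 5.
That leaves 9 as the only ready step → 9.
Now 1 and 7 have their prerequisites met. 1 is listed earlier, so 1 next.
10 now also ready, so the ready set is {7, 10}; 7 is listed earlier → 7.
6 now also ready, so the ready set is {6, 10}; 6 is listed earlier → 6.
10 is the only step now ready → 10.

8 → 3 → 4 → 2 → 5 → 9 → 1 → 7 → 6 → 10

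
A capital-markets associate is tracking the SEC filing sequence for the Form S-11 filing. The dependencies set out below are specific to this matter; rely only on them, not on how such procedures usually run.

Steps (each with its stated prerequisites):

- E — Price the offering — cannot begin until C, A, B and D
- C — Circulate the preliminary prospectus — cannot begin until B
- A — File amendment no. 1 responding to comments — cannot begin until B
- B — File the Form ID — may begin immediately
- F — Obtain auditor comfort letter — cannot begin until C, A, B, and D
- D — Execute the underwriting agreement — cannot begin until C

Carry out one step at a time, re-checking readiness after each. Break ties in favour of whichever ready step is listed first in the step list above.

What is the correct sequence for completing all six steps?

B, C, A, D, E, F

Only B has no prerequisites, so it is first.
C and A are both available; C is listed earlier → C.
Ready: A and D. A is listed earlier → A.
D needed C, now all done → D.
E and F are both available; E is listed earlier → E.
F is the only step now ready → F.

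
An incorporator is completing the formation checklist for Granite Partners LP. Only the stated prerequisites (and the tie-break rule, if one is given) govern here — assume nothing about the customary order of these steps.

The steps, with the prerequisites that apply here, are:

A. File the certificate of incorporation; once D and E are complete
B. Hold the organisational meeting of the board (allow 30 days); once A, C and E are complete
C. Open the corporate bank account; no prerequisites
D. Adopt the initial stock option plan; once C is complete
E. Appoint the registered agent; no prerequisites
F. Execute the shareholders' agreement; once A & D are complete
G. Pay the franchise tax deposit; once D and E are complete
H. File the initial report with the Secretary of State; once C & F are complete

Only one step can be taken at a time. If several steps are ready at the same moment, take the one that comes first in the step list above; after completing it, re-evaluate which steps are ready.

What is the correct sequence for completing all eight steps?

C D E A B F G H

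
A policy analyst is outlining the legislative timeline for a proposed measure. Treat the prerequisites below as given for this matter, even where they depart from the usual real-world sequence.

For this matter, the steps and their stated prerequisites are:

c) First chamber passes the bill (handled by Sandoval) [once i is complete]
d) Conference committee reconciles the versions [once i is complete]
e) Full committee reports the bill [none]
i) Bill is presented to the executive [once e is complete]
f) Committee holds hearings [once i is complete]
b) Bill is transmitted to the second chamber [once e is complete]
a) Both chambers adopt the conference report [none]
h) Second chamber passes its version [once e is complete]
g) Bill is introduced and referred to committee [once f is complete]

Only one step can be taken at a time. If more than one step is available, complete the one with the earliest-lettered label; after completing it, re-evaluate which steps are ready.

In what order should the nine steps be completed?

a, e, b, h, i, c, d, f, g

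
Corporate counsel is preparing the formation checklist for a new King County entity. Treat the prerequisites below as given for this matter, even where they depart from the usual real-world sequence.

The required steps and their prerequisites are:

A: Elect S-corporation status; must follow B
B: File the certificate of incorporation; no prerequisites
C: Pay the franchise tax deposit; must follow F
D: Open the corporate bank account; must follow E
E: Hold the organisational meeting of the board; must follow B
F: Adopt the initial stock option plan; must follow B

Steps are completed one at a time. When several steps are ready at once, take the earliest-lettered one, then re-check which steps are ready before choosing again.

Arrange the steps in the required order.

B → A → E → D → F → C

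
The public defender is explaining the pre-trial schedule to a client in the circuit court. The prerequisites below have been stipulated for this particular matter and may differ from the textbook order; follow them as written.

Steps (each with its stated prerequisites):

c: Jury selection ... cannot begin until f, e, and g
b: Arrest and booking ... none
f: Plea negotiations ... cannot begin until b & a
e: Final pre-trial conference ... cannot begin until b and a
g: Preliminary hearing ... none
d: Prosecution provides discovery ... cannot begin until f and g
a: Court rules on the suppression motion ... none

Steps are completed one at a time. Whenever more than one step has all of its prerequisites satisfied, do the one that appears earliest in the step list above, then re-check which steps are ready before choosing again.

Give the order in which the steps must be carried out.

b, g, a, f, e, c, d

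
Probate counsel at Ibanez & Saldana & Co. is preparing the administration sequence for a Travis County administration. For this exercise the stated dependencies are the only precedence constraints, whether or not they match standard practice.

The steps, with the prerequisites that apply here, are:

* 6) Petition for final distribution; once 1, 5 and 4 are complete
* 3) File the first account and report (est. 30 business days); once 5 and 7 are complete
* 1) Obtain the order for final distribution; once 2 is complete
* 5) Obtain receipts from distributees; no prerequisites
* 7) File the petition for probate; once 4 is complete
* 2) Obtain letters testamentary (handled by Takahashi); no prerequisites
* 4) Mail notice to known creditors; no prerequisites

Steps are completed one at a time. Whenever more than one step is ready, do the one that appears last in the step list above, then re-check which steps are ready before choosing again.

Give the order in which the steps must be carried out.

Nothing is required for 4, 2 and 5. 4 is listed later → 4 first.
Now 2, 7 and 5 have their prerequisites met. 2 is listed later, so 2 next.
1 now also ready, so the ready set is {7, 5, 1}; 7 is listed later → 7.
5 and 1 are both available; 5 is listed later → 5.
3 now also ready, so the ready set is {1, 3}; 1 is listed later → 1.
3 and 6 are both available; 3 is listed later → 3.
6 is the only step now ready → 6.

4, 2, 7, 5, 1, 3, 6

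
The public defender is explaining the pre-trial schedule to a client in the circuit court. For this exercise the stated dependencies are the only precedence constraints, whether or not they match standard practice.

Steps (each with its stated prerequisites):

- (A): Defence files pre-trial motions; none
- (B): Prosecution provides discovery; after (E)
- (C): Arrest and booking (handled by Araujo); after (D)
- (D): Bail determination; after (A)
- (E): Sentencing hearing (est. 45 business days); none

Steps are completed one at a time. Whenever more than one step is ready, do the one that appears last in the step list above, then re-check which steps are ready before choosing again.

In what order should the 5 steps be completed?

(E) (B) (A) (D) (C)

Nothing is required for (E) and (A). (E) is listed later → (E) first.
Now (B) and (A) have their prerequisites met. (B) is listed later, so (B) next.
Next only (A) has its prerequisites met → (A).
(D) needed (A), now all done → (D).
(C) needed (D), now all done → (C).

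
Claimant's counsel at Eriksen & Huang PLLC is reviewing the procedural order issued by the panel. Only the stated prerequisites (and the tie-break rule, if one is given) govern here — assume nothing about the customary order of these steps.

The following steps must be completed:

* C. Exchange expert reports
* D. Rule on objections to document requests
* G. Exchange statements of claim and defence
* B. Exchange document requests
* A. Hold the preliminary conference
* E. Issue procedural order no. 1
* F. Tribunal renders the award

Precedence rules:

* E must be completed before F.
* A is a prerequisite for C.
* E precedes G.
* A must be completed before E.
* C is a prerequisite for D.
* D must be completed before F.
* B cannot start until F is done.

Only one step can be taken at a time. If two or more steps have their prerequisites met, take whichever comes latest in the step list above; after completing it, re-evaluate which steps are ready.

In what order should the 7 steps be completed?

A, E, G, C, D, F, B

A has no prerequisites → A first.
Ready: E and C. E is listed later → E.
Ready: G and C. G is listed later → G.
That leaves C as the only ready step → C.
D needed C, now all done → D.
F is the only step now ready → F.
B is the only step now ready → B.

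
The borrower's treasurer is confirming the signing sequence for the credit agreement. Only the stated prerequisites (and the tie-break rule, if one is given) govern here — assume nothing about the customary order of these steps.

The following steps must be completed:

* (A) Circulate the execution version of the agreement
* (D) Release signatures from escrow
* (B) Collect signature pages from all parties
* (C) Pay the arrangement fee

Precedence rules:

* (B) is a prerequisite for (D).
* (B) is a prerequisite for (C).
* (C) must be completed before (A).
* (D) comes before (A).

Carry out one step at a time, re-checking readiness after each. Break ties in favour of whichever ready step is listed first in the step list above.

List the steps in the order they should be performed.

(B) → (D) → (C) → (A)

(B) has no prerequisites → (B) first.
Now (D) and (C) have their prerequisites met. (D) is listed earlier, so (D) next.
Next only (C) has its prerequisites met → (C).
(A) is the only step now ready → (A).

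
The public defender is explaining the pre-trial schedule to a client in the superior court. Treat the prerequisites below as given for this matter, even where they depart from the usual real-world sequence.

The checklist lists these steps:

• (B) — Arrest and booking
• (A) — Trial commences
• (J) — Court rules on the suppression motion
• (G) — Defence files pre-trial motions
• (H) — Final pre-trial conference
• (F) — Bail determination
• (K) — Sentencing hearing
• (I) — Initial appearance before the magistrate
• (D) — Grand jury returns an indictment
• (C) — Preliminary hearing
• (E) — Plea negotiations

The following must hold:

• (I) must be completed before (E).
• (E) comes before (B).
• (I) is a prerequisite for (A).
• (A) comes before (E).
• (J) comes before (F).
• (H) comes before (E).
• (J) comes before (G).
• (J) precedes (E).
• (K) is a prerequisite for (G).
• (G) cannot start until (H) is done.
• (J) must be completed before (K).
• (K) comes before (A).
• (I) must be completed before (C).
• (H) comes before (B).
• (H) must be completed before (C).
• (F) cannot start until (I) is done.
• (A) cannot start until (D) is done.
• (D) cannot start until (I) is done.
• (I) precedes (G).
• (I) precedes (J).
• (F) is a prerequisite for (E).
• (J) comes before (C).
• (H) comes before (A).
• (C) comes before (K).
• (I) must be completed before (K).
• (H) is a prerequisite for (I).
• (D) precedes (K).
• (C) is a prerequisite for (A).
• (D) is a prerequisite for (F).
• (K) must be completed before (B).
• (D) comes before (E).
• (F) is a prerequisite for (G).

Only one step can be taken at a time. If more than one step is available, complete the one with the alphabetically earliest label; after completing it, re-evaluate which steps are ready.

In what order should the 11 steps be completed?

Only (H) has no prerequisites, so it is first.
(I) needed (H), now all done → (I).
(D) and (J) are both available; (D) has the earlier label → (D).
(J) needed (I), now all done → (J).
Now (C) and (F) have their prerequisites met. (C) has the earlier label, so (C) next.
Ready: (F) and (K). (F) has the earlier label → (F).
(K) needed (C), (D), (I) and (J), now all done → (K).
Now (A) and (G) have their prerequisites met. (A) has the earlier label, so (A) next.
Now (E) and (G) have their prerequisites met. (E) has the earlier label, so (E) next.
Ready: (B) and (G). (B) has the earlier label → (B).
(G) needed (F), (H), (I), (J) and (K), now all done → (G).

(H), (I), (D), (J), (C), (F), (K), (A), (E), (B), (G)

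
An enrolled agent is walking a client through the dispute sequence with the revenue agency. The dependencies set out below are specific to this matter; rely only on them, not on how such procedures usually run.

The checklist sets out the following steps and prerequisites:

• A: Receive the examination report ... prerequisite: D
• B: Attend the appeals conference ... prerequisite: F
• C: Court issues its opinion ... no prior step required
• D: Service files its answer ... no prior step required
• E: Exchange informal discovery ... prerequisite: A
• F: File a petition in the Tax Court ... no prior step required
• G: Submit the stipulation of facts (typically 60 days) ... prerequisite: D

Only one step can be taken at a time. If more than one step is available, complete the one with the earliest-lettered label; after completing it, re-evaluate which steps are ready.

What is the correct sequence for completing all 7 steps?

C, D, A, E, F, B, G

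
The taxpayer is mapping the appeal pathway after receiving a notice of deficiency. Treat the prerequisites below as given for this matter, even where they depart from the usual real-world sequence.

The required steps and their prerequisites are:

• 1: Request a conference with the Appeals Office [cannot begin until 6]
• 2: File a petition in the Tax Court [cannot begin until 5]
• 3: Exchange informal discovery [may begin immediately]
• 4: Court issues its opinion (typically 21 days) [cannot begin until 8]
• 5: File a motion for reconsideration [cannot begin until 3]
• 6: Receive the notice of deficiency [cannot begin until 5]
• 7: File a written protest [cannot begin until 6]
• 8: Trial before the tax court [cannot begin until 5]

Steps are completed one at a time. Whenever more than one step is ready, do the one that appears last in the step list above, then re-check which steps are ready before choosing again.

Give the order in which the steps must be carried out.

3, 5, 8, 6, 7, 4, 2, 1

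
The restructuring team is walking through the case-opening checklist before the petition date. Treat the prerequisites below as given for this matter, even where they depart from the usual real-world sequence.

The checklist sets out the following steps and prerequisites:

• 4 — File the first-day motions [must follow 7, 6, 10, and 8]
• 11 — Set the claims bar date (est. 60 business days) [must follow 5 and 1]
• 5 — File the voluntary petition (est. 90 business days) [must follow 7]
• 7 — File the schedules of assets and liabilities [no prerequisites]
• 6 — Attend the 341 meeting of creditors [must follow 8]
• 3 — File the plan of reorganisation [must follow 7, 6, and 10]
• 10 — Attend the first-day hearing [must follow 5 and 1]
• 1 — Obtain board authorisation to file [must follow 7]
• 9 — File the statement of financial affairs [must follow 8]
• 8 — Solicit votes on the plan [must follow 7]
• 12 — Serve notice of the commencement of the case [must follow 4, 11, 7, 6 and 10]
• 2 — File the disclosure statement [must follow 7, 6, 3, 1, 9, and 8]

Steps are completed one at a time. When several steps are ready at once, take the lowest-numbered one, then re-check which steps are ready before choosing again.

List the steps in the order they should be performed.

7 1 5 8 6 9 10 3 2 4 11 12

7 has no prerequisites → 7 first.
Ready: 1, 5 and 8. 1 has the earlier label → 1.
Now 5 and 8 have their prerequisites met. 5 has the earlier label, so 5 next.
10 and 11 now also ready, so the ready set is {8, 10, 11}; 8 has the earlier label → 8.
6 and 9 now also ready, so the ready set is {6, 9, 10, 11}; 6 has the earlier label → 6.
Ready: 9, 10 and 11. 9 has the earlier label → 9.
Ready: 10 and 11. 10 has the earlier label → 10.
3 and 4 now also ready, so the ready set is {3, 4, 11}; 3 has the earlier label → 3.
Now 2, 4 and 11 have their prerequisites met. 2 has the earlier label, so 2 next.
Now 4 and 11 have their prerequisites met. 4 has the earlier label, so 4 next.
11 is the only step now ready → 11.
That leaves 12 as the only ready step → 12.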